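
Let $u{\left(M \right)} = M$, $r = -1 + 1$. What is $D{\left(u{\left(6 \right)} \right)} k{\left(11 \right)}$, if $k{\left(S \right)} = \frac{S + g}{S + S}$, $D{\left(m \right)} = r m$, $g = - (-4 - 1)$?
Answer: $0$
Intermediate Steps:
$r = 0$
$g = 5$ ($g = \left(-1\right) \left(-5\right) = 5$)
$D{\left(m \right)} = 0$ ($D{\left(m \right)} = 0 m = 0$)
$k{\left(S \right)} = \frac{5 + S}{2 S}$ ($k{\left(S \right)} = \frac{S + 5}{S + S} = \frac{5 + S}{2 S}$)
$D{\left(u{\left(6 \right)} \right)} k{\left(11 \right)} = 0 \frac{5 + 11}{2 \cdot 11} = 0 \cdot \frac{1}{2} \cdot \frac{1}{11} \cdot 16 = 0 \cdot \frac{8}{11} = 0$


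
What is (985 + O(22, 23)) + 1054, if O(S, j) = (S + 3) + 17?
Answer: 2081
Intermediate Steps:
O(S, j) = 20 + S (O(S, j) = (3 + S) + 17 = 20 + S)
(985 + O(22, 23)) + 1054 = (985 + (20 + 22)) + 1054 = (985 + 42) + 1054 = 1027 + 1054 = 2081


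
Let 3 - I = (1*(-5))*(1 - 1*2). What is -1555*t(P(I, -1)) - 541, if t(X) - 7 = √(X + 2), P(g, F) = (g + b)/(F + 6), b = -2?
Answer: -11426 - 311*√30 ≈ -13129.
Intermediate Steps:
I = -2 (I = 3 - 1*(-5)*(1 - 1*2) = 3 - (-5)*(1 - 2) = 3 - (-5)*(-1) = 3 - 1*5 = 3 - 5 = -2)
P(g, F) = (-2 + g)/(6 + F) (P(g, F) = (g - 2)/(F + 6) = (-2 + g)/(6 + F))
t(X) = 7 + √(2 + X) (t(X) = 7 + √(X + 2) = 7 + √(2 + X))
-1555*t(P(I, -1)) - 541 = -1555*(7 + √(2 + (-2 - 2)/(6 - 1))) - 541 = -1555*(7 + √(2 - 4/5)) - 541 = -1555*(7 + √(2 + (⅕)*(-4))) - 541 = -1555*(7 + √(2 - ⅘)) - 541 = -1555*(7 + √(6/5)) - 541 = -1555*(7 + √30/5) - 541 = (-10885 - 311*√30) - 541 = -11426 - 311*√30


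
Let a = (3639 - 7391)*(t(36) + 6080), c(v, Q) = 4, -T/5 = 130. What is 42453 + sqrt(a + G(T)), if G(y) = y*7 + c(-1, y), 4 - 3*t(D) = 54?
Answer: 42453 + 47*I*sqrt(92706)/3 ≈ 42453.0 + 4770.1*I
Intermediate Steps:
T = -650 (T = -5*130 = -650)
t(D) = -50/3 (t(D) = 4/3 - 1/3*54 = 4/3 - 18 = -50/3)
G(y) = 4 + 7*y (G(y) = y*7 + 4 = 7*y + 4 = 4 + 7*y)
a = -68248880/3 (a = (3639 - 7391)*(-50/3 + 6080) = -3752*18190/3 = -68248880/3 ≈ -2.2750e+7)
42453 + sqrt(a + G(T)) = 42453 + sqrt(-68248880/3 + (4 + 7*(-650))) = 42453 + sqrt(-68248880/3 + (4 - 4550)) = 42453 + sqrt(-68248880/3 - 4546) = 42453 + sqrt(-68262518/3) = 42453 + 47*I*sqrt(92706)/3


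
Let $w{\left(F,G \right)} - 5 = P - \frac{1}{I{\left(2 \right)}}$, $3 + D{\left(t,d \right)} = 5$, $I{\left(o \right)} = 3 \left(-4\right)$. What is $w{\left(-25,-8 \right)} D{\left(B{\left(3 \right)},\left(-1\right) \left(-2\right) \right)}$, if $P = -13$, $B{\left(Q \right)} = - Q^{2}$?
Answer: $- \frac{95}{6} \approx -15.833$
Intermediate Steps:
$I{\left(o \right)} = -12$
$D{\left(t,d \right)} = 2$ ($D{\left(t,d \right)} = -3 + 5 = 2$)
$w{\left(F,G \right)} = - \frac{95}{12}$ ($w{\left(F,G \right)} = 5 - \frac{155}{12} = - \frac{95}{12}$)
$w{\left(-25,-8 \right)} D{\left(B{\left(3 \right)},\left(-1\right) \left(-2\right) \right)} = \left(- \frac{95}{12}\right) 2 = - \frac{95}{6}$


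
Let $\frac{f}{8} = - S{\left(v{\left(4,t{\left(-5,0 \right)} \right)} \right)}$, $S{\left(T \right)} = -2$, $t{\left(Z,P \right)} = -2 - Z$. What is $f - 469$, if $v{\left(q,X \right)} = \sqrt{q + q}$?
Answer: $-453$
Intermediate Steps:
$v{\left(q,X \right)} = \sqrt{2} \sqrt{q}$ ($v{\left(q,X \right)} = \sqrt{2 q} = \sqrt{2} \sqrt{q}$)
$f = 16$ ($f = 8 \left(\left(-1\right) \left(-2\right)\right) = 8 \cdot 2 = 16$)
$f - 469 = 16 - 469 = -453$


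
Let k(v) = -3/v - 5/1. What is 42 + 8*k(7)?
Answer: -10/7 ≈ -1.4286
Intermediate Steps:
k(v) = -5 - 3/v (k(v) = -3/v - 5*1 = -3/v - 5 = -5 - 3/v)
42 + 8*k(7) = 42 + 8*(-5 - 3/7) = 42 + 8*(-38/7) = 42 - 304/7 = -10/7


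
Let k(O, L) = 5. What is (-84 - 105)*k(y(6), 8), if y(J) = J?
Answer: -945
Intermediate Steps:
(-84 - 105)*k(y(6), 8) = (-84 - 105)*5 = -189*5 = -945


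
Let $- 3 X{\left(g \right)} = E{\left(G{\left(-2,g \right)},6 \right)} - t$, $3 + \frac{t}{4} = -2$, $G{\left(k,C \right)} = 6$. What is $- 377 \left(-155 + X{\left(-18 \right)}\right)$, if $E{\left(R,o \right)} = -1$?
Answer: $\frac{182468}{3} \approx 60823.0$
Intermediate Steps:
$t = -20$ ($t = -12 + 4 \left(-2\right) = -12 - 8 = -20$)
$X{\left(g \right)} = - \frac{19}{3}$ ($X{\left(g \right)} = - \frac{-1 - -20}{3} = - \frac{-1 + 20}{3} = \left(- \frac{1}{3}\right) 19 = - \frac{19}{3}$)
$- 377 \left(-155 + X{\left(-18 \right)}\right) = - 377 \left(-155 - \frac{19}{3}\right) = \left(-377\right) \left(- \frac{484}{3}\right) = \frac{182468}{3}$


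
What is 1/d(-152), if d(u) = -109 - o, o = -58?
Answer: -1/51 ≈ -0.019608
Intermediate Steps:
d(u) = -51 (d(u) = -109 - 1*(-58) = -109 + 58 = -51)
1/d(-152) = 1/(-51) = -1/51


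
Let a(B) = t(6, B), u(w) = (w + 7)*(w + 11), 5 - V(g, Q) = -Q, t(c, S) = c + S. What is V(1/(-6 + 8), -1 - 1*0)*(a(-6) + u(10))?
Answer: 1428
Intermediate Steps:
t(c, S) = S + c
V(g, Q) = 5 + Q (V(g, Q) = 5 - (-1)*Q = 5 + Q)
u(w) = (7 + w)*(11 + w)
a(B) = 6 + B (a(B) = B + 6 = 6 + B)
V(1/(-6 + 8), -1 - 1*0)*(a(-6) + u(10)) = (5 + (-1 - 1*0))*((6 - 6) + (77 + 10² + 18*10)) = (5 + (-1 + 0))*(0 + (77 + 100 + 180)) = (5 - 1)*(0 + 357) = 4*357 = 1428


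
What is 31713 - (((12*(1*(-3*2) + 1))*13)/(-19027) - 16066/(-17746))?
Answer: 5353837281292/168826571 ≈ 31712.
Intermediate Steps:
31713 - (((12*(1*(-3*2) + 1))*13)/(-19027) - 16066/(-17746)) = 31713 - (((12*(1*(-6) + 1))*13)*(-1/19027) - 16066*(-1/17746)) = 31713 - (((12*(-6 + 1))*13)*(-1/19027) + 8033/8873) = 31713 - (((12*(-5))*13)*(-1/19027) + 8033/8873) = 31713 - (-60*13*(-1/19027) + 8033/8873) = 31713 - (-780*(-1/19027) + 8033/8873) = 31713 - (780/19027 + 8033/8873) = 31713 - 1*159764831/168826571 = 31713 - 159764831/168826571 = 5353837281292/168826571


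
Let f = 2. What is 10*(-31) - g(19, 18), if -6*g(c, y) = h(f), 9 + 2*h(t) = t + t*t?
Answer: -1241/4 ≈ -310.25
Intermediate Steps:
h(t) = -9/2 + t/2 + t²/2 (h(t) = -9/2 + (t + t*t)/2 = -9/2 + (t + t²)/2 = -9/2 + (t/2 + t²/2) = -9/2 + t/2 + t²/2)
g(c, y) = ¼ (g(c, y) = -(-9/2 + (½)*2 + (½)*2²)/6 = -(-9/2 + 1 + (½)*4)/6 = -(-9/2 + 1 + 2)/6 = -⅙*(-3/2) = ¼)
10*(-31) - g(19, 18) = 10*(-31) - 1*¼ = -310 - ¼ = -1241/4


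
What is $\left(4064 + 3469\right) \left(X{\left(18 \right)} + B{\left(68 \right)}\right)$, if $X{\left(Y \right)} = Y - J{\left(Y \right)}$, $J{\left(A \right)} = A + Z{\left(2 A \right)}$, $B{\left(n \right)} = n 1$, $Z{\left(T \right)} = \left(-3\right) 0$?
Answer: $512244$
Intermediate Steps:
$Z{\left(T \right)} = 0$
$B{\left(n \right)} = n$
$J{\left(A \right)} = A$ ($J{\left(A \right)} = A + 0 = A$)
$X{\left(Y \right)} = 0$ ($X{\left(Y \right)} = Y - Y = 0$)
$\left(4064 + 3469\right) \left(X{\left(18 \right)} + B{\left(68 \right)}\right) = \left(4064 + 3469\right) \left(0 + 68\right) = 7533 \cdot 68 = 512244$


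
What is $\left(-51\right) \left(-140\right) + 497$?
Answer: $7637$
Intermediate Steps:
$\left(-51\right) \left(-140\right) + 497 = 7140 + 497 = 7637$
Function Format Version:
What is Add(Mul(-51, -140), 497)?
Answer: 7637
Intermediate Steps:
Add(Mul(-51, -140), 497) = Add(7140, 497) = 7637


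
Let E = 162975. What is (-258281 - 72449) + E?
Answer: -167755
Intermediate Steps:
(-258281 - 72449) + E = (-258281 - 72449) + 162975 = -330730 + 162975 = -167755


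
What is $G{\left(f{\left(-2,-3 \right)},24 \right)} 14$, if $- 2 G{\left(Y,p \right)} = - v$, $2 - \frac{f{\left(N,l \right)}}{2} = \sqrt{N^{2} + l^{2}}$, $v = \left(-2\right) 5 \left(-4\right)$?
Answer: $280$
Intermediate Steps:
$v = 40$ ($v = \left(-10\right) \left(-4\right) = 40$)
$f{\left(N,l \right)} = 4 - 2 \sqrt{N^{2} + l^{2}}$
$G{\left(Y,p \right)} = 20$ ($G{\left(Y,p \right)} = - \frac{\left(-1\right) 40}{2} = \left(- \frac{1}{2}\right) \left(-40\right) = 20$)
$G{\left(f{\left(-2,-3 \right)},24 \right)} 14 = 20 \cdot 14 = 280$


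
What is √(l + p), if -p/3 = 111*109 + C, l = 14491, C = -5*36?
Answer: 7*I*√434 ≈ 145.83*I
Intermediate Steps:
C = -180
p = -35757 (p = -3*(111*109 - 180) = -3*(12099 - 180) = -3*11919 = -35757)
√(l + p) = √(14491 - 35757) = √(-21266) = 7*I*√434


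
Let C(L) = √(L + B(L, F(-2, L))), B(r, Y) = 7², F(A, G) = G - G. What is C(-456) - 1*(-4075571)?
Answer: 4075571 + I*√407 ≈ 4.0756e+6 + 20.174*I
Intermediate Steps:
F(A, G) = 0
B(r, Y) = 49
C(L) = √(49 + L) (C(L) = √(L + 49) = √(49 + L))
C(-456) - 1*(-4075571) = √(49 - 456) - 1*(-4075571) = √(-407) + 4075571 = I*√407 + 4075571 = 4075571 + I*√407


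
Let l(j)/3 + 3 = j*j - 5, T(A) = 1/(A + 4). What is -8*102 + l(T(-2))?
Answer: -3357/4 ≈ -839.25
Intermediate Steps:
T(A) = 1/(4 + A)
l(j) = -24 + 3*j² (l(j) = -9 + 3*(j*j - 5) = -9 + 3*(j² - 5) = -9 + 3*(-5 + j²) = -9 + (-15 + 3*j²) = -24 + 3*j²)
-8*102 + l(T(-2)) = -8*102 + (-24 + 3*(1/(4 - 2))²) = -816 + (-24 + 3*(1/2)²) = -816 + (-24 + 3*(½)²) = -816 + (-24 + 3*(¼)) = -816 + (-24 + ¾) = -816 - 93/4 = -3357/4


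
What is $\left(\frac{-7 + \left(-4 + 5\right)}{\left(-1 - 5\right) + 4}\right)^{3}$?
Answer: $27$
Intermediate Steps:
$\left(\frac{-7 + \left(-4 + 5\right)}{\left(-1 - 5\right) + 4}\right)^{3} = \left(\frac{-7 + 1}{\left(-1 - 5\right) + 4}\right)^{3} = \left(- \frac{6}{-6 + 4}\right)^{3} = \left(- \frac{6}{-2}\right)^{3} = \left(\left(-6\right) \left(- \frac{1}{2}\right)\right)^{3} = 3^{3} = 27$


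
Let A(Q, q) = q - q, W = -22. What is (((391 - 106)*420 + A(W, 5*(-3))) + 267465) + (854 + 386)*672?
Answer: 1220445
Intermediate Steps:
A(Q, q) = 0
(((391 - 106)*420 + A(W, 5*(-3))) + 267465) + (854 + 386)*672 = (((391 - 106)*420 + 0) + 267465) + (854 + 386)*672 = ((285*420 + 0) + 267465) + 1240*672 = ((119700 + 0) + 267465) + 833280 = (119700 + 267465) + 833280 = 387165 + 833280 = 1220445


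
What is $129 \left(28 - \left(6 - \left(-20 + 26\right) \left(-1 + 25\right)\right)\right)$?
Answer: $21414$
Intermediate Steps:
$129 \left(28 - \left(6 - \left(-20 + 26\right) \left(-1 + 25\right)\right)\right) = 129 \left(28 + \left(\left(35 + 6 \cdot 24\right) - 41\right)\right) = 129 \left(28 + \left(\left(35 + 144\right) - 41\right)\right) = 129 \left(28 + \left(179 - 41\right)\right) = 129 \left(28 + 138\right) = 129 \cdot 166 = 21414$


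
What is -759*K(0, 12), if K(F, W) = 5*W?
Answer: -45540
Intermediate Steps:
-759*K(0, 12) = -3795*12 = -759*60 = -45540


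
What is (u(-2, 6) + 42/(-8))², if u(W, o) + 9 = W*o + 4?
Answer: 7921/16 ≈ 495.06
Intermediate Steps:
u(W, o) = -5 + W*o (u(W, o) = -9 + (W*o + 4) = -9 + (4 + W*o) = -5 + W*o)
(u(-2, 6) + 42/(-8))² = ((-5 - 2*6) + 42/(-8))² = ((-5 - 12) + 42*(-⅛))² = (-17 - 21/4)² = (-89/4)² = 7921/16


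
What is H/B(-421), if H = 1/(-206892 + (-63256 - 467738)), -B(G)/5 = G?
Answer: -1/1553250030 ≈ -6.4381e-10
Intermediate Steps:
B(G) = -5*G
H = -1/737886 (H = 1/(-206892 - 530994) = 1/(-737886) = -1/737886 ≈ -1.3552e-6)
H/B(-421) = -1/(737886*((-5*(-421)))) = -1/737886/2105 = -1/737886*1/2105 = -1/1553250030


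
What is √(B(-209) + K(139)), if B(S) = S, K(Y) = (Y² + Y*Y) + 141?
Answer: 3*√4286 ≈ 196.40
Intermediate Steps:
K(Y) = 141 + 2*Y² (K(Y) = (Y² + Y²) + 141 = 2*Y² + 141 = 141 + 2*Y²)
√(B(-209) + K(139)) = √(-209 + (141 + 2*139²)) = √(-209 + (141 + 2*19321)) = √(-209 + (141 + 38642)) = √(-209 + 38783) = √38574 = 3*√4286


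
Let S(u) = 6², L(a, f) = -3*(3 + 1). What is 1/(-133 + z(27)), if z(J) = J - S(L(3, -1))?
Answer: -1/142 ≈ -0.0070423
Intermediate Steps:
L(a, f) = -12 (L(a, f) = -3*4 = -12)
S(u) = 36
z(J) = -36 + J (z(J) = J - 1*36 = J - 36 = -36 + J)
1/(-133 + z(27)) = 1/(-133 + (-36 + 27)) = 1/(-133 - 9) = 1/(-142) = -1/142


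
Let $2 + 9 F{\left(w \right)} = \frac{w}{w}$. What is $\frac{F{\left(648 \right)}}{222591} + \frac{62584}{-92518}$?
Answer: $- \frac{62687904407}{92671533621} \approx -0.67645$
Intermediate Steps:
$F{\left(w \right)} = - \frac{1}{9}$ ($F{\left(w \right)} = - \frac{2}{9} + \frac{w \frac{1}{w}}{9} = - \frac{2}{9} + \frac{1}{9} \cdot 1 = - \frac{2}{9} + \frac{1}{9} = - \frac{1}{9}$)
$\frac{F{\left(648 \right)}}{222591} + \frac{62584}{-92518} = - \frac{1}{9 \cdot 222591} + \frac{62584}{-92518} = \left(- \frac{1}{9}\right) \frac{1}{222591} + 62584 \left(- \frac{1}{92518}\right) = - \frac{1}{2003319} - \frac{31292}{46259} = - \frac{62687904407}{92671533621}$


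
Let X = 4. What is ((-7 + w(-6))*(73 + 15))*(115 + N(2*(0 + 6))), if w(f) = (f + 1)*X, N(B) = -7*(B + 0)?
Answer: -73656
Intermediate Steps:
N(B) = -7*B
w(f) = 4 + 4*f (w(f) = (f + 1)*4 = (1 + f)*4 = 4 + 4*f)
((-7 + w(-6))*(73 + 15))*(115 + N(2*(0 + 6))) = ((-7 + (4 + 4*(-6)))*(73 + 15))*(115 - 14*(0 + 6)) = ((-7 + (4 - 24))*88)*(115 - 14*6) = ((-7 - 20)*88)*(115 - 7*12) = (-27*88)*(115 - 84) = -2376*31 = -73656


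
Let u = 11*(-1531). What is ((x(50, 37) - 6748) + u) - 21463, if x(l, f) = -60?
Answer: -45112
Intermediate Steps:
u = -16841
((x(50, 37) - 6748) + u) - 21463 = ((-60 - 6748) - 16841) - 21463 = (-6808 - 16841) - 21463 = -23649 - 21463 = -45112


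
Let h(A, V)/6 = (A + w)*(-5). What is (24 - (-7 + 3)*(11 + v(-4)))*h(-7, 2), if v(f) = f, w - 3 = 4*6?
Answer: -31200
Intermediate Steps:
w = 27 (w = 3 + 4*6 = 3 + 24 = 27)
h(A, V) = -810 - 30*A (h(A, V) = 6*((A + 27)*(-5)) = 6*((27 + A)*(-5)) = 6*(-135 - 5*A) = -810 - 30*A)
(24 - (-7 + 3)*(11 + v(-4)))*h(-7, 2) = (24 - (-7 + 3)*(11 - 4))*(-810 - 30*(-7)) = (24 - (-4)*7)*(-810 + 210) = (24 - 1*(-28))*(-600) = (24 + 28)*(-600) = 52*(-600) = -31200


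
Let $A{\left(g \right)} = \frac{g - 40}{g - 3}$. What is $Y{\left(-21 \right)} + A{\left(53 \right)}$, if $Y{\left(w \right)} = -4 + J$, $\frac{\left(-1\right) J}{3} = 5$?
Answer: $- \frac{937}{50} \approx -18.74$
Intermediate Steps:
$J = -15$ ($J = \left(-3\right) 5 = -15$)
$Y{\left(w \right)} = -19$ ($Y{\left(w \right)} = -4 - 15 = -19$)
$A{\left(g \right)} = \frac{-40 + g}{-3 + g}$
$Y{\left(-21 \right)} + A{\left(53 \right)} = -19 + \frac{-40 + 53}{-3 + 53} = -19 + \frac{1}{50} \cdot 13 = -19 + \frac{13}{50} = - \frac{937}{50}$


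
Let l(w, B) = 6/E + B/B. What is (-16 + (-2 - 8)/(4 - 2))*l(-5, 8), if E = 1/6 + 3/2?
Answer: -483/5 ≈ -96.600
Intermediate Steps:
E = 5/3 (E = 1*(1/6) + 3*(1/2) = 1/6 + 3/2 = 5/3 ≈ 1.6667)
l(w, B) = 23/5 (l(w, B) = 6/(5/3) + B/B = 6*(3/5) + 1 = 18/5 + 1 = 23/5)
(-16 + (-2 - 8)/(4 - 2))*l(-5, 8) = (-16 + (-2 - 8)/(4 - 2))*(23/5) = (-16 - 10/2)*(23/5) = (-16 - 10*1/2)*(23/5) = (-16 - 5)*(23/5) = -21*23/5 = -483/5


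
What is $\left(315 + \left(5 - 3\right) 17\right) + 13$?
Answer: $362$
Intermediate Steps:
$\left(315 + \left(5 - 3\right) 17\right) + 13 = \left(315 + 2 \cdot 17\right) + 13 = \left(315 + 34\right) + 13 = 349 + 13 = 362$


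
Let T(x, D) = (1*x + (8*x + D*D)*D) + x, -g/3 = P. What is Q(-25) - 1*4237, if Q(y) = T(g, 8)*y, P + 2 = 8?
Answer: 12663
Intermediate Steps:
P = 6 (P = -2 + 8 = 6)
g = -18 (g = -3*6 = -18)
T(x, D) = 2*x + D*(D**2 + 8*x) (T(x, D) = (x + (8*x + D**2)*D) + x = (x + (D**2 + 8*x)*D) + x = (x + D*(D**2 + 8*x)) + x = 2*x + D*(D**2 + 8*x))
Q(y) = -676*y (Q(y) = (8**3 + 2*(-18) + 8*8*(-18))*y = (512 - 36 - 1152)*y = -676*y)
Q(-25) - 1*4237 = -676*(-25) - 1*4237 = 16900 - 4237 = 12663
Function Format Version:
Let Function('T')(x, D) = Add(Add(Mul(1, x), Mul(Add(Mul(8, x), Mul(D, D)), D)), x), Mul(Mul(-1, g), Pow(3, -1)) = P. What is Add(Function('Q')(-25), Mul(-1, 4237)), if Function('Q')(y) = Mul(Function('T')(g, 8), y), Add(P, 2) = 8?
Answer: 12663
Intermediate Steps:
P = 6 (P = Add(-2, 8) = 6)
g = -18 (g = Mul(-3, 6) = -18)
Function('T')(x, D) = Add(Mul(2, x), Mul(D, Add(Pow(D, 2), Mul(8, x)))) (Function('T')(x, D) = Add(Add(x, Mul(Add(Mul(8, x), Pow(D, 2)), D)), x) = Add(Add(x, Mul(Add(Pow(D, 2), Mul(8, x)), D)), x) = Add(Add(x, Mul(D, Add(Pow(D, 2), Mul(8, x)))), x) = Add(Mul(2, x), Mul(D, Add(Pow(D, 2), Mul(8, x)))))
Function('Q')(y) = Mul(-676, y) (Function('Q')(y) = Mul(Add(Pow(8, 3), Mul(2, -18), Mul(8, 8, -18)), y) = Mul(Add(512, -36, -1152), y) = Mul(-676, y))
Add(Function('Q')(-25), Mul(-1, 4237)) = Add(Mul(-676, -25), Mul(-1, 4237)) = Add(16900, -4237) = 12663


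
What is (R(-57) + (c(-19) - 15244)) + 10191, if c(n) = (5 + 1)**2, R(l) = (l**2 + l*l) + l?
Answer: 1424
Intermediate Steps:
R(l) = l + 2*l**2 (R(l) = (l**2 + l**2) + l = 2*l**2 + l = l + 2*l**2)
c(n) = 36 (c(n) = 6**2 = 36)
(R(-57) + (c(-19) - 15244)) + 10191 = (-57*(1 + 2*(-57)) + (36 - 15244)) + 10191 = (-57*(1 - 114) - 15208) + 10191 = (-57*(-113) - 15208) + 10191 = (6441 - 15208) + 10191 = -8767 + 10191 = 1424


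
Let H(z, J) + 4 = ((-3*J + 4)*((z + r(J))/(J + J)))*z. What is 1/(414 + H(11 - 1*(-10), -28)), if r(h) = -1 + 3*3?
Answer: -1/547 ≈ -0.0018282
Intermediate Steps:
r(h) = 8 (r(h) = -1 + 9 = 8)
H(z, J) = -4 + z*(4 - 3*J)*(8 + z)/(2*J) (H(z, J) = -4 + ((-3*J + 4)*((z + 8)/(J + J)))*z = -4 + ((4 - 3*J)*((8 + z)/((2*J))))*z = -4 + ((4 - 3*J)*((8 + z)*(1/(2*J))))*z = -4 + ((4 - 3*J)*((8 + z)/(2*J)))*z = -4 + ((4 - 3*J)*(8 + z)/(2*J))*z = -4 + z*(4 - 3*J)*(8 + z)/(2*J))
1/(414 + H(11 - 1*(-10), -28)) = 1/(414 + (1/2)*(4*(11 - 1*(-10))**2 + 32*(11 - 1*(-10)) - 1*(-28)*(8 + 3*(11 - 1*(-10))**2 + 24*(11 - 1*(-10))))/(-28)) = 1/(414 + (1/2)*(-1/28)*(4*(11 + 10)**2 + 32*(11 + 10) - 1*(-28)*(8 + 3*(11 + 10)**2 + 24*(11 + 10)))) = 1/(414 + (1/2)*(-1/28)*(4*21**2 + 32*21 - 1*(-28)*(8 + 3*21**2 + 24*21))) = 1/(414 + (1/2)*(-1/28)*(4*441 + 672 - 1*(-28)*(8 + 3*441 + 504))) = 1/(414 + (1/2)*(-1/28)*(1764 + 672 - 1*(-28)*(8 + 1323 + 504))) = 1/(414 + (1/2)*(-1/28)*(1764 + 672 - 1*(-28)*1835)) = 1/(414 + (1/2)*(-1/28)*(1764 + 672 + 51380)) = 1/(414 + (1/2)*(-1/28)*53816) = 1/(414 - 961) = 1/(-547) = -1/547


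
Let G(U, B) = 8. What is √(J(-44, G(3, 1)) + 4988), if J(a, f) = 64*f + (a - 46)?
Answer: √5410 ≈ 73.553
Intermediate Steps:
J(a, f) = -46 + a + 64*f (J(a, f) = 64*f + (-46 + a) = -46 + a + 64*f)
√(J(-44, G(3, 1)) + 4988) = √((-46 - 44 + 64*8) + 4988) = √((-46 - 44 + 512) + 4988) = √(422 + 4988) = √5410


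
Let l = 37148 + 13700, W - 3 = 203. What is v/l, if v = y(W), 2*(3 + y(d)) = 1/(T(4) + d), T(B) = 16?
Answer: -1331/22576512 ≈ -5.8955e-5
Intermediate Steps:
W = 206 (W = 3 + 203 = 206)
y(d) = -3 + 1/(2*(16 + d))
v = -1331/444 (v = (-95 - 6*206)/(2*(16 + 206)) = (1/2)*(-95 - 1236)/222 = (1/2)*(1/222)*(-1331) = -1331/444 ≈ -2.9977)
l = 50848
v/l = -1331/444/50848 = -1331/444*1/50848 = -1331/22576512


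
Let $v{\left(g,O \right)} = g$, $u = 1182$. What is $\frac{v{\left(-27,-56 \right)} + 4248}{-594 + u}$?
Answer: $\frac{201}{28} \approx 7.1786$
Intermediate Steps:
$\frac{v{\left(-27,-56 \right)} + 4248}{-594 + u} = \frac{-27 + 4248}{-594 + 1182} = \frac{4221}{588} = 4221 \cdot \frac{1}{588} = \frac{201}{28}$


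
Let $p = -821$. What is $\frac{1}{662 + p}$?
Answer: $- \frac{1}{159} \approx -0.0062893$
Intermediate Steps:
$\frac{1}{662 + p} = \frac{1}{662 - 821} = \frac{1}{-159} = - \frac{1}{159}$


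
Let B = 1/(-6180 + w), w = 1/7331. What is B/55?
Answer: -7331/2491806845 ≈ -2.9420e-6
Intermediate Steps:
w = 1/7331 ≈ 0.00013641
B = -7331/45305579 (B = 1/(-6180 + 1/7331) = 1/(-45305579/7331) = -7331/45305579 ≈ -0.00016181)
B/55 = -7331/45305579/55 = -7331/45305579*1/55 = -7331/2491806845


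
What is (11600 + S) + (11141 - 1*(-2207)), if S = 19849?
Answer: 44797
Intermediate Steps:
(11600 + S) + (11141 - 1*(-2207)) = (11600 + 19849) + (11141 - 1*(-2207)) = 31449 + (11141 + 2207) = 31449 + 13348 = 44797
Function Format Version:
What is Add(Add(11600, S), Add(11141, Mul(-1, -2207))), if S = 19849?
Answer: 44797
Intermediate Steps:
Add(Add(11600, S), Add(11141, Mul(-1, -2207))) = Add(Add(11600, 19849), Add(11141, Mul(-1, -2207))) = Add(31449, Add(11141, 2207)) = Add(31449, 13348) = 44797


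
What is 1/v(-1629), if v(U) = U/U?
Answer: 1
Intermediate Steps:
v(U) = 1
1/v(-1629) = 1/1 = 1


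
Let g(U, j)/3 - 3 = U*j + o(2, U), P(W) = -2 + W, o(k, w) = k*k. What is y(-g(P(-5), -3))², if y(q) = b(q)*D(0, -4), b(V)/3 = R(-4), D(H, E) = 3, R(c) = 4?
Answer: 1296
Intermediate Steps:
b(V) = 12 (b(V) = 3*4 = 12)
o(k, w) = k²
g(U, j) = 21 + 3*U*j (g(U, j) = 9 + 3*(U*j + 2²) = 9 + 3*(U*j + 4) = 9 + 3*(4 + U*j) = 9 + (12 + 3*U*j) = 21 + 3*U*j)
y(q) = 36 (y(q) = 12*3 = 36)
y(-g(P(-5), -3))² = 36² = 1296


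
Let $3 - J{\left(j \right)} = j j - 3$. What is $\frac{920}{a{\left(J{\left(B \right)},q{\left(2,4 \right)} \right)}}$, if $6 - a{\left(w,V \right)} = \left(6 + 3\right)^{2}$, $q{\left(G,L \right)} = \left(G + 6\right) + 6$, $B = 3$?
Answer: $- \frac{184}{15} \approx -12.267$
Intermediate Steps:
$q{\left(G,L \right)} = 12 + G$ ($q{\left(G,L \right)} = \left(6 + G\right) + 6 = 12 + G$)
$J{\left(j \right)} = 6 - j^{2}$ ($J{\left(j \right)} = 3 - \left(j j - 3\right) = 3 - \left(j^{2} - 3\right) = 3 - \left(-3 + j^{2}\right) = 6 - j^{2}$)
$a{\left(w,V \right)} = -75$ ($a{\left(w,V \right)} = 6 - \left(6 + 3\right)^{2} = 6 - 9^{2} = 6 - 81 = -75$)
$\frac{920}{a{\left(J{\left(B \right)},q{\left(2,4 \right)} \right)}} = \frac{920}{-75} = 920 \left(- \frac{1}{75}\right) = - \frac{184}{15}$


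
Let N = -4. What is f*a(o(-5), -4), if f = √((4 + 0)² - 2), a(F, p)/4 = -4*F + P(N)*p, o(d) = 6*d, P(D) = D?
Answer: 544*√14 ≈ 2035.5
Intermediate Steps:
a(F, p) = -16*F - 16*p (a(F, p) = 4*(-4*F - 4*p) = -16*F - 16*p)
f = √14 (f = √(4² - 2) = √(16 - 2) = √14 ≈ 3.7417)
f*a(o(-5), -4) = √14*(-96*(-5) - 16*(-4)) = √14*(-16*(-30) + 64) = √14*(480 + 64) = √14*544 = 544*√14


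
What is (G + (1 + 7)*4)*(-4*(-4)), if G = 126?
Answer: 2528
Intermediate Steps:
(G + (1 + 7)*4)*(-4*(-4)) = (126 + (1 + 7)*4)*(-4*(-4)) = (126 + 8*4)*16 = (126 + 32)*16 = 158*16 = 2528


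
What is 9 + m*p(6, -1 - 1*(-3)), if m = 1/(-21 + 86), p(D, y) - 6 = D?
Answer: 597/65 ≈ 9.1846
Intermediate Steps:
p(D, y) = 6 + D
m = 1/65 ≈ 0.015385
9 + m*p(6, -1 - 1*(-3)) = 9 + (6 + 6)/65 = 9 + (1/65)*12 = 9 + 12/65 = 597/65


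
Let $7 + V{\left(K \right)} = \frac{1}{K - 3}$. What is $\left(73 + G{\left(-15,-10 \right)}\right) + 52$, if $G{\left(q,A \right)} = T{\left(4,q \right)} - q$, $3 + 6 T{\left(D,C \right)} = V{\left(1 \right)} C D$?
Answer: $\frac{429}{2} \approx 214.5$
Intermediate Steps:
$V{\left(K \right)} = -7 + \frac{1}{-3 + K}$ ($V{\left(K \right)} = -7 + \frac{1}{K - 3} = -7 + \frac{1}{-3 + K}$)
$T{\left(D,C \right)} = - \frac{1}{2} - \frac{5 C D}{4}$ ($T{\left(D,C \right)} = - \frac{1}{2} + \frac{\frac{22 - 7}{-3 + 1} C D}{6} = - \frac{1}{2} + \frac{\frac{22 - 7}{-2} C D}{6} = - \frac{1}{2} + \frac{\left(- \frac{1}{2}\right) 15 C D}{6} = - \frac{1}{2} + \frac{- \frac{15 C}{2} D}{6} = - \frac{1}{2} + \frac{\left(- \frac{15}{2}\right) C D}{6} = - \frac{1}{2} - \frac{5 C D}{4}$)
$G{\left(q,A \right)} = - \frac{1}{2} - 6 q$ ($G{\left(q,A \right)} = \left(- \frac{1}{2} - \frac{5}{4} q 4\right) - q = \left(- \frac{1}{2} - 5 q\right) - q = - \frac{1}{2} - 6 q$)
$\left(73 + G{\left(-15,-10 \right)}\right) + 52 = \left(73 - - \frac{179}{2}\right) + 52 = \left(73 + \left(- \frac{1}{2} + 90\right)\right) + 52 = \left(73 + \frac{179}{2}\right) + 52 = \frac{325}{2} + 52 = \frac{429}{2}$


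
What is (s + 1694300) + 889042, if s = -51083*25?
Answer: 1306267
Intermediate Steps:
s = -1277075
(s + 1694300) + 889042 = (-1277075 + 1694300) + 889042 = 417225 + 889042 = 1306267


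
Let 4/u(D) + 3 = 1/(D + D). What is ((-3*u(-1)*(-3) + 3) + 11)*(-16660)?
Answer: -61880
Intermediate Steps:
u(D) = 4/(-3 + 1/(2*D)) (u(D) = 4/(-3 + 1/(D + D)) = 4/(-3 + 1/(2*D)))
((-3*u(-1)*(-3) + 3) + 11)*(-16660) = ((-(-24)*(-1)/(-1 + 6*(-1))*(-3) + 3) + 11)*(-16660) = ((-(-24)*(-1)/(-1 - 6)*(-3) + 3) + 11)*(-16660) = ((-(-24)*(-1)/(-7)*(-3) + 3) + 11)*(-16660) = ((-(-24)*(-1)*(-1)/7*(-3) + 3) + 11)*(-16660) = ((-3*(-8/7)*(-3) + 3) + 11)*(-16660) = (((24/7)*(-3) + 3) + 11)*(-16660) = ((-72/7 + 3) + 11)*(-16660) = (-51/7 + 11)*(-16660) = (26/7)*(-16660) = -61880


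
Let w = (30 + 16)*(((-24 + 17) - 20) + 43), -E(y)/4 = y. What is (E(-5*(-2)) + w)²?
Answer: 484416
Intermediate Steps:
E(y) = -4*y
w = 736 (w = 46*((-7 - 20) + 43) = 46*(-27 + 43) = 46*16 = 736)
(E(-5*(-2)) + w)² = (-(-20)*(-2) + 736)² = (-4*10 + 736)² = (-40 + 736)² = 696² = 484416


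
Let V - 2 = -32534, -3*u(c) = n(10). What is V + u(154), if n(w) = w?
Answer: -97606/3 ≈ -32535.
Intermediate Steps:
u(c) = -10/3 (u(c) = -⅓*10 = -10/3)
V = -32532 (V = 2 - 32534 = -32532)
V + u(154) = -32532 - 10/3 = -97606/3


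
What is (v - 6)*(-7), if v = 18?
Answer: -84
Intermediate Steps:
(v - 6)*(-7) = (18 - 6)*(-7) = 12*(-7) = -84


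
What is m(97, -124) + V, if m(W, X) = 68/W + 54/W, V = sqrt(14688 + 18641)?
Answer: 122/97 + sqrt(33329) ≈ 183.82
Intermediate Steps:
V = sqrt(33329) ≈ 182.56
m(W, X) = 122/W
m(97, -124) + V = 122/97 + sqrt(33329)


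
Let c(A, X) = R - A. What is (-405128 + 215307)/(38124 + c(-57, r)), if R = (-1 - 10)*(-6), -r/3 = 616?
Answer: -189821/38247 ≈ -4.9630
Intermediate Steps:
r = -1848 (r = -3*616 = -1848)
R = 66 (R = -11*(-6) = 66)
c(A, X) = 66 - A
(-405128 + 215307)/(38124 + c(-57, r)) = (-405128 + 215307)/(38124 + (66 - 1*(-57))) = -189821/(38124 + (66 + 57)) = -189821/(38124 + 123) = -189821/38247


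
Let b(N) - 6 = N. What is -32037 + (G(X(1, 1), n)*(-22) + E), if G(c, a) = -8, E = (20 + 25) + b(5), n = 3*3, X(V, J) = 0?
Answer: -31805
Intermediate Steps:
n = 9
b(N) = 6 + N
E = 56 (E = (20 + 25) + (6 + 5) = 45 + 11 = 56)
-32037 + (G(X(1, 1), n)*(-22) + E) = -32037 + (-8*(-22) + 56) = -32037 + (176 + 56) = -32037 + 232 = -31805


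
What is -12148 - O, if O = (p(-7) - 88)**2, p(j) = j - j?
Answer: -19892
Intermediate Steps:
p(j) = 0
O = 7744 (O = (0 - 88)**2 = (-88)**2 = 7744)
-12148 - O = -12148 - 1*7744 = -12148 - 7744 = -19892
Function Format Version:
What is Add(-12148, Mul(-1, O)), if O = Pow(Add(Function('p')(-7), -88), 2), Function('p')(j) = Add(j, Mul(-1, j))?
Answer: -19892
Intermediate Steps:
Function('p')(j) = 0
O = 7744 (O = Pow(Add(0, -88), 2) = Pow(-88, 2) = 7744)
Add(-12148, Mul(-1, O)) = Add(-12148, Mul(-1, 7744)) = Add(-12148, -7744) = -19892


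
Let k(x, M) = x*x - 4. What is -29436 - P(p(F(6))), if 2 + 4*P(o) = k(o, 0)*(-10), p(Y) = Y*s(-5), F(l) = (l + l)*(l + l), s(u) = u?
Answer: 2533109/2 ≈ 1.2666e+6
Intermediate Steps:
k(x, M) = -4 + x² (k(x, M) = x² - 4 = -4 + x²)
F(l) = 4*l² (F(l) = (2*l)*(2*l) = 4*l²)
p(Y) = -5*Y (p(Y) = Y*(-5) = -5*Y)
P(o) = 19/2 - 5*o²/2 (P(o) = -½ + ((-4 + o²)*(-10))/4 = -½ + (40 - 10*o²)/4 = -½ + (10 - 5*o²/2) = 19/2 - 5*o²/2)
-29436 - P(p(F(6))) = -29436 - (19/2 - 5*(-20*6²)²/2) = -29436 - (19/2 - 5*(-20*36)²/2) = -29436 - (19/2 - 5*(-5*144)²/2) = -29436 - (19/2 - 5/2*(-720)²) = -29436 - (19/2 - 5/2*518400) = -29436 - (19/2 - 1296000) = -29436 - 1*(-2591981/2) = -29436 + 2591981/2 = 2533109/2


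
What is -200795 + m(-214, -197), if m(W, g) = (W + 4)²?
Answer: -156695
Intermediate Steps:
m(W, g) = (4 + W)²
-200795 + m(-214, -197) = -200795 + (4 - 214)² = -200795 + (-210)² = -200795 + 44100 = -156695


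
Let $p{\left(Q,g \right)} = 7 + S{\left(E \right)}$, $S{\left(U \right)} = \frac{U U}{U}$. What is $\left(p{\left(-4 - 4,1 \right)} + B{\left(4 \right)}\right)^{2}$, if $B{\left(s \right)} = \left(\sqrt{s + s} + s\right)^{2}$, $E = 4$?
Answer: $1737 + 1120 \sqrt{2} \approx 3320.9$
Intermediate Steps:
$B{\left(s \right)} = \left(s + \sqrt{2} \sqrt{s}\right)^{2}$ ($B{\left(s \right)} = \left(\sqrt{2 s} + s\right)^{2} = \left(\sqrt{2} \sqrt{s} + s\right)^{2} = \left(s + \sqrt{2} \sqrt{s}\right)^{2}$)
$S{\left(U \right)} = U$ ($S{\left(U \right)} = \frac{U^{2}}{U} = U$)
$p{\left(Q,g \right)} = 11$ ($p{\left(Q,g \right)} = 7 + 4 = 11$)
$\left(p{\left(-4 - 4,1 \right)} + B{\left(4 \right)}\right)^{2} = \left(11 + \left(4 + \sqrt{2} \sqrt{4}\right)^{2}\right)^{2} = \left(11 + \left(4 + \sqrt{2} \cdot 2\right)^{2}\right)^{2} = \left(11 + \left(4 + 2 \sqrt{2}\right)^{2}\right)^{2}$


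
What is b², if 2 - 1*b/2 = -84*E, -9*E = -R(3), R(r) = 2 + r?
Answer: 85264/9 ≈ 9473.8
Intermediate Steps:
E = 5/9 (E = -(-1)*(2 + 3)/9 = -(-1)*5/9 = -⅑*(-5) = 5/9 ≈ 0.55556)
b = 292/3 (b = 4 - (-168)*5/9 = 4 - 2*(-140/3) = 4 + 280/3 = 292/3 ≈ 97.333)
b² = (292/3)² = 85264/9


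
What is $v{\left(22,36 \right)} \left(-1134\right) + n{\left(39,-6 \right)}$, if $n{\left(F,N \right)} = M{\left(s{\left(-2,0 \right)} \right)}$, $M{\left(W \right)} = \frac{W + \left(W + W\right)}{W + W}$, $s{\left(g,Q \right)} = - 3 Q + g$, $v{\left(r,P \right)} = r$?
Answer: $- \frac{49893}{2} \approx -24947.0$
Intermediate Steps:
$s{\left(g,Q \right)} = g - 3 Q$
$M{\left(W \right)} = \frac{3}{2}$ ($M{\left(W \right)} = \frac{W + 2 W}{2 W} = 3 W \frac{1}{2 W} = \frac{3}{2}$)
$n{\left(F,N \right)} = \frac{3}{2}$
$v{\left(22,36 \right)} \left(-1134\right) + n{\left(39,-6 \right)} = 22 \left(-1134\right) + \frac{3}{2} = -24948 + \frac{3}{2} = - \frac{49893}{2}$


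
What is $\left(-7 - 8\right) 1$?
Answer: $-15$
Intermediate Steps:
$\left(-7 - 8\right) 1 = \left(-15\right) 1 = -15$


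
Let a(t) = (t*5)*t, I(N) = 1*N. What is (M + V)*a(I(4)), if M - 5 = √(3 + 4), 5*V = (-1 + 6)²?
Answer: 800 + 80*√7 ≈ 1011.7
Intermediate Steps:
I(N) = N
a(t) = 5*t² (a(t) = (5*t)*t = 5*t²)
V = 5 (V = (-1 + 6)²/5 = (⅕)*5² = (⅕)*25 = 5)
M = 5 + √7 (M = 5 + √(3 + 4) = 5 + √7 ≈ 7.6458)
(M + V)*a(I(4)) = ((5 + √7) + 5)*(5*4²) = (10 + √7)*(5*16) = (10 + √7)*80 = 800 + 80*√7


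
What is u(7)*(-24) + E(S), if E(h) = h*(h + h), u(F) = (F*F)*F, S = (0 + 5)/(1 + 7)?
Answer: -263399/32 ≈ -8231.2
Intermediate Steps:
S = 5/8 ≈ 0.62500
u(F) = F**3 (u(F) = F**2*F = F**3)
E(h) = 2*h**2 (E(h) = h*(2*h) = 2*h**2)
u(7)*(-24) + E(S) = 7**3*(-24) + 2*(5/8)**2 = 343*(-24) + 2*(25/64) = -8232 + 25/32 = -263399/32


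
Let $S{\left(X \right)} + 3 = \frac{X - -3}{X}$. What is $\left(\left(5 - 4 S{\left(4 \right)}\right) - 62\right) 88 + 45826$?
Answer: $41250$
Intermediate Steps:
$S{\left(X \right)} = -3 + \frac{3 + X}{X}$ ($S{\left(X \right)} = -3 + \frac{X - -3}{X} = -3 + \frac{X + 3}{X} = -3 + \frac{3 + X}{X}$)
$\left(\left(5 - 4 S{\left(4 \right)}\right) - 62\right) 88 + 45826 = \left(\left(5 - 4 \left(-2 + \frac{3}{4}\right)\right) - 62\right) 88 + 45826 = \left(\left(5 - -5\right) - 62\right) 88 + 45826 = \left(\left(5 + 5\right) - 62\right) 88 + 45826 = \left(10 - 62\right) 88 + 45826 = \left(-52\right) 88 + 45826 = -4576 + 45826 = 41250$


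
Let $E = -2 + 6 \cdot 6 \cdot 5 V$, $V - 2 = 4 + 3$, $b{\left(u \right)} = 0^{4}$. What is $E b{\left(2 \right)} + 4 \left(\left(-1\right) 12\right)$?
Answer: $-48$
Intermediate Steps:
$b{\left(u \right)} = 0$
$V = 9$ ($V = 2 + \left(4 + 3\right) = 2 + 7 = 9$)
$E = 1618$ ($E = -2 + 6 \cdot 6 \cdot 5 \cdot 9 = -2 + 36 \cdot 5 \cdot 9 = -2 + 180 \cdot 9 = -2 + 1620 = 1618$)
$E b{\left(2 \right)} + 4 \left(\left(-1\right) 12\right) = 1618 \cdot 0 + 4 \left(\left(-1\right) 12\right) = 0 + 4 \left(-12\right) = 0 - 48 = -48$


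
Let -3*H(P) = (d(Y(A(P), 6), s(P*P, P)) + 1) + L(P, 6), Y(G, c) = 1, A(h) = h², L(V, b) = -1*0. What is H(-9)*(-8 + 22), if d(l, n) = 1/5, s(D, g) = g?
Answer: -28/5 ≈ -5.6000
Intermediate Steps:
L(V, b) = 0
d(l, n) = ⅕
H(P) = -⅖ (H(P) = -((⅕ + 1) + 0)/3 = -(6/5 + 0)/3 = -⅓*6/5 = -⅖)
H(-9)*(-8 + 22) = -2*(-8 + 22)/5 = -⅖*14 = -28/5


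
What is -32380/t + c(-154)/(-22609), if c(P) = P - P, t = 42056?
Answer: -8095/10514 ≈ -0.76993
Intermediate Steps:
c(P) = 0
-32380/t + c(-154)/(-22609) = -32380/42056 + 0/(-22609) = -32380*1/42056 + 0*(-1/22609) = -8095/10514 + 0 = -8095/10514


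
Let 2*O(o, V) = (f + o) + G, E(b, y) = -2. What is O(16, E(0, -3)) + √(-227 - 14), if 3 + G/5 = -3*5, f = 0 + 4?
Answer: -35 + I*√241 ≈ -35.0 + 15.524*I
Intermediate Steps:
f = 4
G = -90 (G = -15 + 5*(-3*5) = -15 + 5*(-15) = -15 - 75 = -90)
O(o, V) = -43 + o/2 (O(o, V) = ((4 + o) - 90)/2 = (-86 + o)/2 = -43 + o/2)
O(16, E(0, -3)) + √(-227 - 14) = (-43 + (½)*16) + √(-227 - 14) = (-43 + 8) + √(-241) = -35 + I*√241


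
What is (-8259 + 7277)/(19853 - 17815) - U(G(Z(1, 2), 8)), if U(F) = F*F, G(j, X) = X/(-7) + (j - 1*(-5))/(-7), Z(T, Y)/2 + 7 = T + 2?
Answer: -49534/49931 ≈ -0.99205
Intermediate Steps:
Z(T, Y) = -10 + 2*T (Z(T, Y) = -14 + 2*(T + 2) = -14 + 2*(2 + T) = -14 + (4 + 2*T) = -10 + 2*T)
G(j, X) = -5/7 - X/7 - j/7 (G(j, X) = X*(-⅐) + (j + 5)*(-⅐) = -X/7 + (5 + j)*(-⅐) = -X/7 + (-5/7 - j/7) = -5/7 - X/7 - j/7)
U(F) = F²
(-8259 + 7277)/(19853 - 17815) - U(G(Z(1, 2), 8)) = (-8259 + 7277)/(19853 - 17815) - (-5/7 - ⅐*8 - (-10 + 2*1)/7)² = -982/2038 - (-5/7 - 8/7 - (-10 + 2)/7)² = -982*1/2038 - (-5/7 - 8/7 - ⅐*(-8))² = -491/1019 - (-5/7 - 8/7 + 8/7)² = -491/1019 - (-5/7)² = -491/1019 - 1*25/49 = -491/1019 - 25/49 = -49534/49931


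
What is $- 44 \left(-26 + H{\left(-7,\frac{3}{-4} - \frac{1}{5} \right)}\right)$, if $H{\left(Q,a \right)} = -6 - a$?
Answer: $\frac{6831}{5} \approx 1366.2$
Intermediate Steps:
$- 44 \left(-26 + H{\left(-7,\frac{3}{-4} - \frac{1}{5} \right)}\right) = - 44 \left(-26 - \left(6 - \frac{3}{4} - \frac{1}{5}\right)\right) = - 44 \left(-26 - \frac{101}{20}\right) = \left(-44\right) \left(- \frac{621}{20}\right) = \frac{6831}{5}$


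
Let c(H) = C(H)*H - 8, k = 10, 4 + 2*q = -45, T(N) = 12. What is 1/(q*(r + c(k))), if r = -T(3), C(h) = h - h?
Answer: 1/490 ≈ 0.0020408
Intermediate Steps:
C(h) = 0
q = -49/2 (q = -2 + (½)*(-45) = -2 - 45/2 = -49/2 ≈ -24.500)
r = -12 (r = -1*12 = -12)
c(H) = -8 (c(H) = 0*H - 8 = 0 - 8 = -8)
1/(q*(r + c(k))) = 1/(-49*(-12 - 8)/2) = 1/(-49/2*(-20)) = 1/490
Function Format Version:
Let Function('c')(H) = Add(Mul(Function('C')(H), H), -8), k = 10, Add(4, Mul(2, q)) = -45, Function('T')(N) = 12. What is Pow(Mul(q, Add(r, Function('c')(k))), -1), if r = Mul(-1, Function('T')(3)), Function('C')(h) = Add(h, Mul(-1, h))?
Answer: Rational(1, 490) ≈ 0.0020408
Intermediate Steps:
Function('C')(h) = 0
q = Rational(-49, 2) (q = Add(-2, Mul(Rational(1, 2), -45)) = Add(-2, Rational(-45, 2)) = Rational(-49, 2) ≈ -24.500)
r = -12 (r = Mul(-1, 12) = -12)
Function('c')(H) = -8 (Function('c')(H) = Add(Mul(0, H), -8) = Add(0, -8) = -8)
Pow(Mul(q, Add(r, Function('c')(k))), -1) = Pow(Mul(Rational(-49, 2), Add(-12, -8)), -1) = Pow(Mul(Rational(-49, 2), -20), -1) = Pow(490, -1) = Rational(1, 490)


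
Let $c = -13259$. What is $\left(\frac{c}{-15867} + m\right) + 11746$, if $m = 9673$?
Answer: $\frac{339868532}{15867} \approx 21420.0$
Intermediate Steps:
$\left(\frac{c}{-15867} + m\right) + 11746 = \left(- \frac{13259}{-15867} + 9673\right) + 11746 = \left(\left(-13259\right) \left(- \frac{1}{15867}\right) + 9673\right) + 11746 = \left(\frac{13259}{15867} + 9673\right) + 11746 = \frac{153494750}{15867} + 11746 = \frac{339868532}{15867}$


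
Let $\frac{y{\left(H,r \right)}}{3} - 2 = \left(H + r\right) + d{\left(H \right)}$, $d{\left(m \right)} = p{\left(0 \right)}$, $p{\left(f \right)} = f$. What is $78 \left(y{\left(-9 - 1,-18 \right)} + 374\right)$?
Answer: $23088$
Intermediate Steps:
$d{\left(m \right)} = 0$
$y{\left(H,r \right)} = 6 + 3 H + 3 r$ ($y{\left(H,r \right)} = 6 + 3 \left(\left(H + r\right) + 0\right) = 6 + 3 \left(H + r\right) = 6 + \left(3 H + 3 r\right) = 6 + 3 H + 3 r$)
$78 \left(y{\left(-9 - 1,-18 \right)} + 374\right) = 78 \left(\left(6 + 3 \left(-9 - 1\right) + 3 \left(-18\right)\right) + 374\right) = 78 \left(\left(6 + 3 \left(-10\right) - 54\right) + 374\right) = 78 \left(\left(6 - 30 - 54\right) + 374\right) = 78 \left(-78 + 374\right) = 78 \cdot 296 = 23088$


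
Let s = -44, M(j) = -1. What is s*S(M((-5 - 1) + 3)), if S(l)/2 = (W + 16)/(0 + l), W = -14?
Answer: 176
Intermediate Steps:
S(l) = 4/l (S(l) = 2*((-14 + 16)/(0 + l)) = 2*(2/l) = 4/l)
s*S(M((-5 - 1) + 3)) = -176/(-1) = -176*(-1) = -44*(-4) = 176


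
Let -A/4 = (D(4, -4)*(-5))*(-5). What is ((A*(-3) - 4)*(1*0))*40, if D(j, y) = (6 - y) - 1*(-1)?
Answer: 0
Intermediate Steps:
D(j, y) = 7 - y (D(j, y) = (6 - y) + 1 = 7 - y)
A = -1100 (A = -4*(7 - 1*(-4))*(-5)*(-5) = -4*(7 + 4)*(-5)*(-5) = -4*11*(-5)*(-5) = -(-220)*(-5) = -4*275 = -1100)
((A*(-3) - 4)*(1*0))*40 = ((-1100*(-3) - 4)*(1*0))*40 = ((3300 - 4)*0)*40 = (3296*0)*40 = 0*40 = 0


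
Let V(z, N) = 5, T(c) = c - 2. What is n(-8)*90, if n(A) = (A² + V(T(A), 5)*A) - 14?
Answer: 900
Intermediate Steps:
T(c) = -2 + c
n(A) = -14 + A² + 5*A (n(A) = (A² + 5*A) - 14 = -14 + A² + 5*A)
n(-8)*90 = (-14 + (-8)² + 5*(-8))*90 = (-14 + 64 - 40)*90 = 10*90 = 900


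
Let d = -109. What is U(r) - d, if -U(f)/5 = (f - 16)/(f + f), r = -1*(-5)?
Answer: 229/2 ≈ 114.50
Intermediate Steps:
r = 5
U(f) = -5*(-16 + f)/(2*f) (U(f) = -5*(f - 16)/(f + f) = -5*(-16 + f)/(2*f))
U(r) - d = (-5/2 + 40/5) - 1*(-109) = (-5/2 + 40*(⅕)) + 109 = (-5/2 + 8) + 109 = 11/2 + 109 = 229/2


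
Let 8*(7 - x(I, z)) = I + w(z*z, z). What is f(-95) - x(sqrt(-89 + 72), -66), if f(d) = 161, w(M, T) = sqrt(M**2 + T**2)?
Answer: 154 + 33*sqrt(4357)/4 + I*sqrt(17)/8 ≈ 698.56 + 0.51539*I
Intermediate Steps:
x(I, z) = 7 - I/8 - sqrt(z**2 + z**4)/8 (x(I, z) = 7 - (I + sqrt((z*z)**2 + z**2))/8 = 7 - (I + sqrt((z**2)**2 + z**2))/8 = 7 - (I + sqrt(z**4 + z**2))/8 = 7 - (I + sqrt(z**2 + z**4))/8 = 7 + (-I/8 - sqrt(z**2 + z**4)/8) = 7 - I/8 - sqrt(z**2 + z**4)/8)
f(-95) - x(sqrt(-89 + 72), -66) = 161 - (7 - sqrt(-89 + 72)/8 - sqrt((-66)**2 + (-66)**4)/8) = 161 - (7 - I*sqrt(17)/8 - sqrt(4356 + 18974736)/8) = 161 - (7 - I*sqrt(17)/8 - 33*sqrt(4357)/4) = 161 - (7 - 33*sqrt(4357)/4 - I*sqrt(17)/8) = 161 + (-7 + 33*sqrt(4357)/4 + I*sqrt(17)/8) = 154 + 33*sqrt(4357)/4 + I*sqrt(17)/8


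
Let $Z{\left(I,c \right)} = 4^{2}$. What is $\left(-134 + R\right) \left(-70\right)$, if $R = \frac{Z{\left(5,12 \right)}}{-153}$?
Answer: $\frac{1436260}{153} \approx 9387.3$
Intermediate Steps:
$Z{\left(I,c \right)} = 16$
$R = - \frac{16}{153}$ ($R = \frac{16}{-153} = 16 \left(- \frac{1}{153}\right) = - \frac{16}{153} \approx -0.10458$)
$\left(-134 + R\right) \left(-70\right) = \left(-134 - \frac{16}{153}\right) \left(-70\right) = \left(- \frac{20518}{153}\right) \left(-70\right) = \frac{1436260}{153}$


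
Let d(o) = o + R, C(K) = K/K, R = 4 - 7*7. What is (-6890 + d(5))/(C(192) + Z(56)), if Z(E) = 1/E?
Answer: -129360/19 ≈ -6808.4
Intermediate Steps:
R = -45 (R = 4 - 49 = -45)
C(K) = 1
d(o) = -45 + o (d(o) = o - 45 = -45 + o)
(-6890 + d(5))/(C(192) + Z(56)) = (-6890 + (-45 + 5))/(1 + 1/56) = (-6890 - 40)/(1 + 1/56) = -6930/57/56 = -6930*56/57 = -129360/19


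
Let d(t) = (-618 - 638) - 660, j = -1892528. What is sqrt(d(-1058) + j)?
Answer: 2*I*sqrt(473611) ≈ 1376.4*I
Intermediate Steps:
d(t) = -1916 (d(t) = -1256 - 660 = -1916)
sqrt(d(-1058) + j) = sqrt(-1916 - 1892528) = sqrt(-1894444) = 2*I*sqrt(473611)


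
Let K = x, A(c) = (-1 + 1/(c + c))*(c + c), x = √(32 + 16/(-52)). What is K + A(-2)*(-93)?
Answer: -465 + 2*√1339/13 ≈ -459.37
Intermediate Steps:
x = 2*√1339/13 (x = √(32 + 16*(-1/52)) = √(32 - 4/13) = √(412/13) = 2*√1339/13 ≈ 5.6296)
A(c) = 2*c*(-1 + 1/(2*c)) (A(c) = (-1 + 1/(2*c))*(2*c) = 2*c*(-1 + 1/(2*c)))
K = 2*√1339/13 ≈ 5.6296
K + A(-2)*(-93) = 2*√1339/13 + (1 - 2*(-2))*(-93) = 2*√1339/13 + (1 + 4)*(-93) = 2*√1339/13 + 5*(-93) = 2*√1339/13 - 465 = -465 + 2*√1339/13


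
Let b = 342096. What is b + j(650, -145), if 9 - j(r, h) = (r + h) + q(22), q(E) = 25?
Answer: 341575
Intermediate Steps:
j(r, h) = -16 - h - r (j(r, h) = 9 - ((r + h) + 25) = 9 - ((h + r) + 25) = 9 - (25 + h + r) = 9 + (-25 - h - r) = -16 - h - r)
b + j(650, -145) = 342096 + (-16 - 1*(-145) - 1*650) = 342096 + (-16 + 145 - 650) = 342096 - 521 = 341575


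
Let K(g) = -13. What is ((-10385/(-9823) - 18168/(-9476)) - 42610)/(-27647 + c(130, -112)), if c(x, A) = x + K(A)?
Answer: 991494754939/640642013110 ≈ 1.5477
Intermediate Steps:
c(x, A) = -13 + x (c(x, A) = x - 13 = -13 + x)
((-10385/(-9823) - 18168/(-9476)) - 42610)/(-27647 + c(130, -112)) = ((-10385/(-9823) - 18168/(-9476)) - 42610)/(-27647 + (-13 + 130)) = ((-10385*(-1/9823) - 18168*(-1/9476)) - 42610)/(-27647 + 117) = ((10385/9823 + 4542/2369) - 42610)/(-27530) = (69218131/23270687 - 42610)*(-1/27530) = -991494754939/23270687*(-1/27530) = 991494754939/640642013110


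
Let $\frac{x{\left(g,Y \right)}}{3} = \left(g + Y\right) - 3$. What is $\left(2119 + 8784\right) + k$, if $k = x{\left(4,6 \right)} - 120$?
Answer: $10804$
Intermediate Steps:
$x{\left(g,Y \right)} = -9 + 3 Y + 3 g$ ($x{\left(g,Y \right)} = 3 \left(\left(g + Y\right) - 3\right) = 3 \left(\left(Y + g\right) - 3\right) = 3 \left(-3 + Y + g\right) = -9 + 3 Y + 3 g$)
$k = -99$ ($k = \left(-9 + 3 \cdot 6 + 3 \cdot 4\right) - 120 = \left(-9 + 18 + 12\right) - 120 = 21 - 120 = -99$)
$\left(2119 + 8784\right) + k = \left(2119 + 8784\right) - 99 = 10903 - 99 = 10804$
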